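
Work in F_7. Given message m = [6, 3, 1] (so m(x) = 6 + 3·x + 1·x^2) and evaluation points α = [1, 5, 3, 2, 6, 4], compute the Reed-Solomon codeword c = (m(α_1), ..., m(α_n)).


c = [3, 4, 3, 2, 4, 6]

Message polynomial: m(x) = 6 + 3·x + 1·x^2 (mod 7).
For each evaluation point α_i, compute m(α_i) mod 7:
  α_1 = 1: Horner steps 1 → 4 → 3, so m(1) = 3.
  α_2 = 5: Horner steps 1 → 1 → 4, so m(5) = 4.
  α_3 = 3: Horner steps 1 → 6 → 3, so m(3) = 3.
  α_4 = 2: Horner steps 1 → 5 → 2, so m(2) = 2.
  α_5 = 6: Horner steps 1 → 2 → 4, so m(6) = 4.
  α_6 = 4: Horner steps 1 → 0 → 6, so m(4) = 6.
Codeword c = [3, 4, 3, 2, 4, 6] ∈ F_7^6.


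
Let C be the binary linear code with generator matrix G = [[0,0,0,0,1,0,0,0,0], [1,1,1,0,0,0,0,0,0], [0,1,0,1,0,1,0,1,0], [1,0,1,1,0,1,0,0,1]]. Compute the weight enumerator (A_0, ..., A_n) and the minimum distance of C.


Weight distribution: A_0 = 1, A_1 = 1, A_2 = 1, A_3 = 2, A_4 = 3, A_5 = 5, A_6 = 3. Minimum distance d = 1.

Enumerate all 2^4 = 16 messages m ∈ F_2^4.
For each, compute codeword c = mG in F_2^9, then tally its weight.
  m = 0000 → c = 000000000, weight = 0.
  m = 1000 → c = 000010000, weight = 1.
  m = 0100 → c = 111000000, weight = 3.
  m = 1100 → c = 111010000, weight = 4.
  m = 0010 → c = 010101010, weight = 4.
  m = 1010 → c = 010111010, weight = 5.
  m = 0110 → c = 101101010, weight = 5.
  m = 1110 → c = 101111010, weight = 6.
  m = 0001 → c = 101101001, weight = 5.
  m = 1001 → c = 101111001, weight = 6.
  m = 0101 → c = 010101001, weight = 4.
  m = 1101 → c = 010111001, weight = 5.
  m = 0011 → c = 111000011, weight = 5.
  m = 1011 → c = 111010011, weight = 6.
  m = 0111 → c = 000000011, weight = 2.
  m = 1111 → c = 000010011, weight = 3.
Tally weights:
  weight 0: 1 codewords.
  weight 1: 1 codewords.
  weight 2: 1 codewords.
  weight 3: 2 codewords.
  weight 4: 3 codewords.
  weight 5: 5 codewords.
  weight 6: 3 codewords.
Minimum distance d = smallest w > 0 with A_w > 0 = 1.
Sanity: Σ A_w = 16 = 2^4 = 16 ✓.


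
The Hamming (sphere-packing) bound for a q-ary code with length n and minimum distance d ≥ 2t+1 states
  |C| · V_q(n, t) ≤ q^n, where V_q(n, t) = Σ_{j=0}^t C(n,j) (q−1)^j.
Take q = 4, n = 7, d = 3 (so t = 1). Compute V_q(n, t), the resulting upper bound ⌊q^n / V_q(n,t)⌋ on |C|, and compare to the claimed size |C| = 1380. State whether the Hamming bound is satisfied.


V_q(n, t) = 22, q^n = 16384, Hamming bound = 744, |C| = 1380 > bound (violated).

Step 1: Compute V_q(n, t) = Σ_{j=0}^1 C(n, j) (q−1)^j.
  j = 0: C(7,0)·(3)^0 = 1·1 = 1.
  j = 1: C(7,1)·(3)^1 = 7·3 = 21.
  V_q(n, t) = 1 + 21 = 22.
Step 2: q^n = 4^7 = 16384.
Step 3: Hamming bound ⌊q^n / V_q(n,t)⌋ = ⌊16384/22⌋ = 744.
Step 4: Compare |C| = 1380 to 744: violated.
The claimed |C| lies above the Hamming bound, so no 4-ary code of length 7 with d ≥ 3 can have 1380 codewords.


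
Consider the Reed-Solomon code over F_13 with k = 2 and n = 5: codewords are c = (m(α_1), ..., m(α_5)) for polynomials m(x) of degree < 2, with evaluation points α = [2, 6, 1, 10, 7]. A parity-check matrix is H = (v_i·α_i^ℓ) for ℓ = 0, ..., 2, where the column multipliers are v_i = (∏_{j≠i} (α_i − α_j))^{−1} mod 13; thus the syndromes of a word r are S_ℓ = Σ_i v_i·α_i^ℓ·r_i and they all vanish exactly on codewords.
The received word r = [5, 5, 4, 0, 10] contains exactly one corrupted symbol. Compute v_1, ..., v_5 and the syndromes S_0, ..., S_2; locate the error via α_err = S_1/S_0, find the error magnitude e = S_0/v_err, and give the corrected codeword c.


S = (11, 1, 6), error at position 2, error magnitude e = 9, c = [5, 9, 4, 0, 10].

Step 1: column multipliers v_i = (∏_{j≠i}(α_i − α_j))^{−1} mod 13.
  i = 1 (α = 2): (2−6)(2−1)(2−10)(2−7) = (−4)·1·(−8)·(−5) = −160 ≡ 9, so v_1 = 9^{−1} = 3 (mod 13).
  i = 2 (α = 6): (6−2)(6−1)(6−10)(6−7) = 4·5·(−4)·(−1) = 80 ≡ 2, so v_2 = 2^{−1} = 7 (mod 13).
  i = 3 (α = 1): (1−2)(1−6)(1−10)(1−7) = (−1)·(−5)·(−9)·(−6) = 270 ≡ 10, so v_3 = 10^{−1} = 4 (mod 13).
  i = 4 (α = 10): (10−2)(10−6)(10−1)(10−7) = 8·4·9·3 = 864 ≡ 6, so v_4 = 6^{−1} = 11 (mod 13).
  i = 5 (α = 7): (7−2)(7−6)(7−1)(7−10) = 5·1·6·(−3) = −90 ≡ 1, so v_5 = 1^{−1} = 1 (mod 13).
  v = [3, 7, 4, 11, 1].
Step 2: syndromes of r = [5, 5, 4, 0, 10] (all sums mod 13).
  S_0 = Σ v_i r_i = 3·5 + 7·5 + 4·4 + 11·0 + 1·10 = 76 ≡ 11.
  S_1 = Σ v_i α_i r_i = 3·2·5 + 7·6·5 + 4·1·4 + 11·10·0 + 1·7·10 = 326 ≡ 1.
  α_i^2 mod 13 = [4, 10, 1, 9, 10].
  S_2 = Σ v_i α_i^2 r_i = 3·4·5 + 7·10·5 + 4·1·4 + 11·9·0 + 1·10·10 = 526 ≡ 6.
  S = (11, 1, 6) ≠ 0, so r is not a codeword (an error is present).
Step 3: locate the error. For a single error e at position i, S_ℓ = v_i·e·α_i^ℓ, so α_err = S_1/S_0.
  S_0^{−1} = 11^{−1} = 6 (mod 13), so α_err = 1·6 = 6 ≡ 6 = α_2. Error position i = 2.
  Consistency check: S_2/S_1 = 6·1 = 6 ≡ 6 = α_err ✓ (single-error assumption holds).
Step 4: error magnitude e = S_0/v_2 = S_0·∏_{j≠2}(α_2 − α_j) = 11·2 = 22 ≡ 9 (mod 13).
Step 5: correct position 2: c_2 = r_2 − e = 5 − 9 ≡ 9 (mod 13). Hence c = [5, 9, 4, 0, 10].
  Check: interpolating c through the α_i gives m(x) = 3 + 1·x (degree < 2) with m(α_i) = c_i for every i, so c is indeed a codeword.


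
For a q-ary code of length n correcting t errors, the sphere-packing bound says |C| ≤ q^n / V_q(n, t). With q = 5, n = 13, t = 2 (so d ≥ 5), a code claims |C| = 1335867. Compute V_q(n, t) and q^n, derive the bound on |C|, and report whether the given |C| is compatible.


V_q(n, t) = 1301, q^n = 1220703125, Hamming bound = 938280, |C| = 1335867 > bound (violated).

Step 1: Compute V_q(n, t) = Σ_{j=0}^2 C(n, j) (q−1)^j.
  j = 0: C(13,0)·(4)^0 = 1·1 = 1.
  j = 1: C(13,1)·(4)^1 = 13·4 = 52.
  j = 2: C(13,2)·(4)^2 = 78·16 = 1248.
  V_q(n, t) = 1 + 52 + 1248 = 1301.
Step 2: q^n = 5^13 = 1220703125.
Step 3: Hamming bound ⌊q^n / V_q(n,t)⌋ = ⌊1220703125/1301⌋ = 938280.
Step 4: Compare |C| = 1335867 to 938280: violated.
The claimed |C| lies above the Hamming bound, so no 5-ary code of length 13 with d ≥ 5 can have 1335867 codewords.


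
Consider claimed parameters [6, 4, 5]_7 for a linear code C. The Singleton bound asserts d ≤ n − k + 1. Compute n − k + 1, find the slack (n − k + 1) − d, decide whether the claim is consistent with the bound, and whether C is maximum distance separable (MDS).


Singleton RHS = n − k + 1 = 3, slack = -2, bound violated (no such code; not MDS).

Singleton bound: d ≤ n − k + 1.
Here n = 6, k = 4, so n − k + 1 = 3.
Given d = 5, check d ≤ 3: NO.
Slack = (n − k + 1) − d = -2.
The slack is negative: d = 5 exceeds n − k + 1 = 3 by 2, so the Singleton bound is violated and no linear [6, 4, 5]_7 code can exist. In particular it is not MDS (MDS requires d = n − k + 1 exactly).
Description: the claimed parameters are [6, 4, 5]_7; such a code would be impossible (violates the Singleton bound).


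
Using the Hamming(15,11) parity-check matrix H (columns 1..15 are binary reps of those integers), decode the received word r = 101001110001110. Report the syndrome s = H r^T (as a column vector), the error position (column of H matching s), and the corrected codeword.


s = (0, 1, 0, 0)^T, error position = 4, corrected codeword c = 101101110001110

Compute s = H r^T mod 2 one row at a time:
  s_1 = 1 + 0 + 0 + 0 + 1 + 1 + 1 + 0 = 4 ≡ 0 (mod 2).
  s_2 = 0 + 0 + 1 + 1 + 1 + 1 + 1 + 0 = 5 ≡ 1 (mod 2).
  s_3 = 0 + 1 + 1 + 1 + 0 + 0 + 1 + 0 = 4 ≡ 0 (mod 2).
  s_4 = 1 + 1 + 0 + 1 + 0 + 0 + 1 + 0 = 4 ≡ 0 (mod 2).
s = (0, 1, 0, 0)^T — this equals column 4 of H (binary 0100), so error is at position 4.
Correct: flip bit 4 of r = 101001110001110 to get c = 101101110001110.


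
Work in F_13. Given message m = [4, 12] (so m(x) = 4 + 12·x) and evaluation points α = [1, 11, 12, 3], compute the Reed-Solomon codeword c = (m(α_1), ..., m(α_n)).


c = [3, 6, 5, 1]

Message polynomial: m(x) = 4 + 12·x (mod 13).
For each evaluation point α_i, compute m(α_i) mod 13:
  α_1 = 1: Horner steps 12 → 3, so m(1) = 3.
  α_2 = 11: Horner steps 12 → 6, so m(11) = 6.
  α_3 = 12: Horner steps 12 → 5, so m(12) = 5.
  α_4 = 3: Horner steps 12 → 1, so m(3) = 1.
Codeword c = [3, 6, 5, 1] ∈ F_13^4.


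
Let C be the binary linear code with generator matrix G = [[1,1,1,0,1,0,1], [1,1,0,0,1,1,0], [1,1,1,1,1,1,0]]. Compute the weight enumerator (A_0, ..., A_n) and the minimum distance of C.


Weight distribution: A_0 = 1, A_2 = 1, A_3 = 2, A_4 = 1, A_5 = 2, A_6 = 1. Minimum distance d = 2.

Enumerate all 2^3 = 8 messages m ∈ F_2^3.
For each, compute codeword c = mG in F_2^7, then tally its weight.
  m = 000 → c = 0000000, weight = 0.
  m = 100 → c = 1110101, weight = 5.
  m = 010 → c = 1100110, weight = 4.
  m = 110 → c = 0010011, weight = 3.
  m = 001 → c = 1111110, weight = 6.
  m = 101 → c = 0001011, weight = 3.
  m = 011 → c = 0011000, weight = 2.
  m = 111 → c = 1101101, weight = 5.
Tally weights:
  weight 0: 1 codewords.
  weight 2: 1 codewords.
  weight 3: 2 codewords.
  weight 4: 1 codewords.
  weight 5: 2 codewords.
  weight 6: 1 codewords.
Minimum distance d = smallest w > 0 with A_w > 0 = 2.
Sanity: Σ A_w = 8 = 2^3 = 8 ✓.


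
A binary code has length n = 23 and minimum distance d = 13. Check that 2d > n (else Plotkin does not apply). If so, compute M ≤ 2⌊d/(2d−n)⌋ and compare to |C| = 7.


Plotkin bound M ≤ 8; given |C| = 7 ≤ bound (satisfied).

Check applicability: 2d = 26, n = 23.
2d − n = 3 > 0, so Plotkin applies.
Compute d/(2d−n) = 13/3 ≈ 4.3333.
⌊d/(2d−n)⌋ = 4.
Plotkin bound: M ≤ 2·4 = 8.
Given |C| = 7, check: satisfied.
This |C| is below the Plotkin bound.


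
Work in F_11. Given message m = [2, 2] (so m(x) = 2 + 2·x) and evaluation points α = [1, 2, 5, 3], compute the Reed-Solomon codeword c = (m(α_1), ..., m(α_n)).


c = [4, 6, 1, 8]

Message polynomial: m(x) = 2 + 2·x (mod 11).
For each evaluation point α_i, compute m(α_i) mod 11:
  α_1 = 1: Horner steps 2 → 4, so m(1) = 4.
  α_2 = 2: Horner steps 2 → 6, so m(2) = 6.
  α_3 = 5: Horner steps 2 → 1, so m(5) = 1.
  α_4 = 3: Horner steps 2 → 8, so m(3) = 8.
Codeword c = [4, 6, 1, 8] ∈ F_11^4.


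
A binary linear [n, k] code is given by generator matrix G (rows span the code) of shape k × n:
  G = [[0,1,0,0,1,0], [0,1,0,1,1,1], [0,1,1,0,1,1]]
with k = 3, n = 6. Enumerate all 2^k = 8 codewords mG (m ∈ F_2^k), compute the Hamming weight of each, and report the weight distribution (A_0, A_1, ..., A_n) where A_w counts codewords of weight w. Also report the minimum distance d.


Weight distribution: A_0 = 1, A_2 = 4, A_4 = 3. Minimum distance d = 2.

Enumerate all 2^3 = 8 messages m ∈ F_2^3.
For each, compute codeword c = mG in F_2^6, then tally its weight.
  m = 000 → c = 000000, weight = 0.
  m = 100 → c = 010010, weight = 2.
  m = 010 → c = 010111, weight = 4.
  m = 110 → c = 000101, weight = 2.
  m = 001 → c = 011011, weight = 4.
  m = 101 → c = 001001, weight = 2.
  m = 011 → c = 001100, weight = 2.
  m = 111 → c = 011110, weight = 4.
Tally weights:
  weight 0: 1 codewords.
  weight 2: 4 codewords.
  weight 4: 3 codewords.
Minimum distance d = smallest w > 0 with A_w > 0 = 2.
Sanity: Σ A_w = 8 = 2^3 = 8 ✓.


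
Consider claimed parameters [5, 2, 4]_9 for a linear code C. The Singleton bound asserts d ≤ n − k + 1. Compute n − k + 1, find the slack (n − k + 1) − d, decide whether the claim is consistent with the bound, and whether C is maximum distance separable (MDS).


Singleton RHS = n − k + 1 = 4, slack = 0, bound satisfied, MDS.

Singleton bound: d ≤ n − k + 1.
Here n = 5, k = 2, so n − k + 1 = 4.
Given d = 4, check d ≤ 4: YES.
Slack = (n − k + 1) − d = 0.
The code is MDS (slack = 0).
Description: the claimed parameters are [5, 2, 4]_9; such a code would be MDS (meets Singleton bound).


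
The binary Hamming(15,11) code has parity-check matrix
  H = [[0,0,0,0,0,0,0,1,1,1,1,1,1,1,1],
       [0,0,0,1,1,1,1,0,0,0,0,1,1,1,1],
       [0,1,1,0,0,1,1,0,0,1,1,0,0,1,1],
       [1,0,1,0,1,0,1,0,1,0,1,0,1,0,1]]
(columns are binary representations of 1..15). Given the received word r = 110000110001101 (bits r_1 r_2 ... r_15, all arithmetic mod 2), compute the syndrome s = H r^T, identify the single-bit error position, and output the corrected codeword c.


s = (0, 0, 1, 0)^T, error position = 2, corrected codeword c = 100000110001101

Compute s = H r^T mod 2 one row at a time:
  s_1 = 1 + 0 + 0 + 0 + 1 + 1 + 0 + 1 = 4 ≡ 0 (mod 2).
  s_2 = 0 + 0 + 0 + 1 + 1 + 1 + 0 + 1 = 4 ≡ 0 (mod 2).
  s_3 = 1 + 0 + 0 + 1 + 0 + 0 + 0 + 1 = 3 ≡ 1 (mod 2).
  s_4 = 1 + 0 + 0 + 1 + 0 + 0 + 1 + 1 = 4 ≡ 0 (mod 2).
s = (0, 0, 1, 0)^T — this equals column 2 of H (binary 0010), so error is at position 2.
Correct: flip bit 2 of r = 110000110001101 to get c = 100000110001101.


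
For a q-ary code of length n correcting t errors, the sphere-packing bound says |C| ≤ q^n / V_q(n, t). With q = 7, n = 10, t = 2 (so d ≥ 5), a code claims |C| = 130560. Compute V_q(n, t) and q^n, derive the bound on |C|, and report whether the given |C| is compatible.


V_q(n, t) = 1681, q^n = 282475249, Hamming bound = 168040, |C| = 130560 ≤ bound (satisfied).

Step 1: Compute V_q(n, t) = Σ_{j=0}^2 C(n, j) (q−1)^j.
  j = 0: C(10,0)·(6)^0 = 1·1 = 1.
  j = 1: C(10,1)·(6)^1 = 10·6 = 60.
  j = 2: C(10,2)·(6)^2 = 45·36 = 1620.
  V_q(n, t) = 1 + 60 + 1620 = 1681.
Step 2: q^n = 7^10 = 282475249.
Step 3: Hamming bound ⌊q^n / V_q(n,t)⌋ = ⌊282475249/1681⌋ = 168040.
Step 4: Compare |C| = 130560 to 168040: satisfied.
The claimed |C| lies below the Hamming bound.


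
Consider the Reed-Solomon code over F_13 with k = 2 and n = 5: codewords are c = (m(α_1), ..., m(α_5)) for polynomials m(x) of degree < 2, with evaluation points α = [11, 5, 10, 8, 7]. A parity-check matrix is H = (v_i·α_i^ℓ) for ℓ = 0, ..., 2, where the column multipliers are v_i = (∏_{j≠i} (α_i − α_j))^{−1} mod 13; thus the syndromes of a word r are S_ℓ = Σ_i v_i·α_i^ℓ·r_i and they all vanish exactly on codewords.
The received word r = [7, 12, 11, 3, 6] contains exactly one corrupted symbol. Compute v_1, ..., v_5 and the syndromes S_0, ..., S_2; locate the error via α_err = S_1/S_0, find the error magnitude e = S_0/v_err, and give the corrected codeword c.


S = (3, 4, 1), error at position 3, error magnitude e = 1, c = [7, 12, 10, 3, 6].

Step 1: column multipliers v_i = (∏_{j≠i}(α_i − α_j))^{−1} mod 13.
  i = 1 (α = 11): (11−5)(11−10)(11−8)(11−7) = 6·1·3·4 = 72 ≡ 7, so v_1 = 7^{−1} = 2 (mod 13).
  i = 2 (α = 5): (5−11)(5−10)(5−8)(5−7) = (−6)·(−5)·(−3)·(−2) = 180 ≡ 11, so v_2 = 11^{−1} = 6 (mod 13).
  i = 3 (α = 10): (10−11)(10−5)(10−8)(10−7) = (−1)·5·2·3 = −30 ≡ 9, so v_3 = 9^{−1} = 3 (mod 13).
  i = 4 (α = 8): (8−11)(8−5)(8−10)(8−7) = (−3)·3·(−2)·1 = 18 ≡ 5, so v_4 = 5^{−1} = 8 (mod 13).
  i = 5 (α = 7): (7−11)(7−5)(7−10)(7−8) = (−4)·2·(−3)·(−1) = −24 ≡ 2, so v_5 = 2^{−1} = 7 (mod 13).
  v = [2, 6, 3, 8, 7].
Step 2: syndromes of r = [7, 12, 11, 3, 6] (all sums mod 13).
  S_0 = Σ v_i r_i = 2·7 + 6·12 + 3·11 + 8·3 + 7·6 = 185 ≡ 3.
  S_1 = Σ v_i α_i r_i = 2·11·7 + 6·5·12 + 3·10·11 + 8·8·3 + 7·7·6 = 1330 ≡ 4.
  α_i^2 mod 13 = [4, 12, 9, 12, 10].
  S_2 = Σ v_i α_i^2 r_i = 2·4·7 + 6·12·12 + 3·9·11 + 8·12·3 + 7·10·6 = 1925 ≡ 1.
  S = (3, 4, 1) ≠ 0, so r is not a codeword (an error is present).
Step 3: locate the error. For a single error e at position i, S_ℓ = v_i·e·α_i^ℓ, so α_err = S_1/S_0.
  S_0^{−1} = 3^{−1} = 9 (mod 13), so α_err = 4·9 = 36 ≡ 10 = α_3. Error position i = 3.
  Consistency check: S_2/S_1 = 1·10 = 10 ≡ 10 = α_err ✓ (single-error assumption holds).
Step 4: error magnitude e = S_0/v_3 = S_0·∏_{j≠3}(α_3 − α_j) = 3·9 = 27 ≡ 1 (mod 13).
Step 5: correct position 3: c_3 = r_3 − e = 11 − 1 ≡ 10 (mod 13). Hence c = [7, 12, 10, 3, 6].
  Check: interpolating c through the α_i gives m(x) = 1 + 10·x (degree < 2) with m(α_i) = c_i for every i, so c is indeed a codeword.


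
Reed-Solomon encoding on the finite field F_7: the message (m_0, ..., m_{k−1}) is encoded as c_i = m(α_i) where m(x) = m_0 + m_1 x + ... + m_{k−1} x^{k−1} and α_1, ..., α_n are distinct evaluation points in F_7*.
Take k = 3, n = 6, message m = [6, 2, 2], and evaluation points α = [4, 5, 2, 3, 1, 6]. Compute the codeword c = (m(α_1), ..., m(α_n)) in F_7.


c = [4, 3, 4, 2, 3, 6]

Message polynomial: m(x) = 6 + 2·x + 2·x^2 (mod 7).
For each evaluation point α_i, compute m(α_i) mod 7:
  α_1 = 4: Horner steps 2 → 3 → 4, so m(4) = 4.
  α_2 = 5: Horner steps 2 → 5 → 3, so m(5) = 3.
  α_3 = 2: Horner steps 2 → 6 → 4, so m(2) = 4.
  α_4 = 3: Horner steps 2 → 1 → 2, so m(3) = 2.
  α_5 = 1: Horner steps 2 → 4 → 3, so m(1) = 3.
  α_6 = 6: Horner steps 2 → 0 → 6, so m(6) = 6.
Codeword c = [4, 3, 4, 2, 3, 6] ∈ F_7^6.


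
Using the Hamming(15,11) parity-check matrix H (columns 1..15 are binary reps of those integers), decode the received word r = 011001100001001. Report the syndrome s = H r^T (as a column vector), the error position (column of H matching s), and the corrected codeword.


s = (0, 0, 1, 1)^T, error position = 3, corrected codeword c = 010001100001001

Compute s = H r^T mod 2 one row at a time:
  s_1 = 0 + 0 + 0 + 0 + 1 + 0 + 0 + 1 = 2 ≡ 0 (mod 2).
  s_2 = 0 + 0 + 1 + 1 + 1 + 0 + 0 + 1 = 4 ≡ 0 (mod 2).
  s_3 = 1 + 1 + 1 + 1 + 0 + 0 + 0 + 1 = 5 ≡ 1 (mod 2).
  s_4 = 0 + 1 + 0 + 1 + 0 + 0 + 0 + 1 = 3 ≡ 1 (mod 2).
s = (0, 0, 1, 1)^T — this equals column 3 of H (binary 0011), so error is at position 3.
Correct: flip bit 3 of r = 011001100001001 to get c = 010001100001001.


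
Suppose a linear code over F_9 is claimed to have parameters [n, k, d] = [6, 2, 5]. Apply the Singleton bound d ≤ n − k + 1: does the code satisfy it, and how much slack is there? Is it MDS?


Singleton RHS = n − k + 1 = 5, slack = 0, bound satisfied, MDS.

Singleton bound: d ≤ n − k + 1.
Here n = 6, k = 2, so n − k + 1 = 5.
Given d = 5, check d ≤ 5: YES.
Slack = (n − k + 1) − d = 0.
The code is MDS (slack = 0).
Description: the claimed parameters are [6, 2, 5]_9; such a code would be MDS (meets Singleton bound).


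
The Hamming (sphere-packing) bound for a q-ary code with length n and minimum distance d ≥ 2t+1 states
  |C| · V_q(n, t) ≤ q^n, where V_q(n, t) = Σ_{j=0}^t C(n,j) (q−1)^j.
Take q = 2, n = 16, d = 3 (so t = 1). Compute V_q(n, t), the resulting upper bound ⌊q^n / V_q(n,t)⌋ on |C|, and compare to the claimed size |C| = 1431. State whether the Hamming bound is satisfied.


V_q(n, t) = 17, q^n = 65536, Hamming bound = 3855, |C| = 1431 ≤ bound (satisfied).

Step 1: Compute V_q(n, t) = Σ_{j=0}^1 C(n, j) (q−1)^j.
  j = 0: C(16,0)·(1)^0 = 1·1 = 1.
  j = 1: C(16,1)·(1)^1 = 16·1 = 16.
  V_q(n, t) = 1 + 16 = 17.
Step 2: q^n = 2^16 = 65536.
Step 3: Hamming bound ⌊q^n / V_q(n,t)⌋ = ⌊65536/17⌋ = 3855.
Step 4: Compare |C| = 1431 to 3855: satisfied.
The claimed |C| lies below the Hamming bound.


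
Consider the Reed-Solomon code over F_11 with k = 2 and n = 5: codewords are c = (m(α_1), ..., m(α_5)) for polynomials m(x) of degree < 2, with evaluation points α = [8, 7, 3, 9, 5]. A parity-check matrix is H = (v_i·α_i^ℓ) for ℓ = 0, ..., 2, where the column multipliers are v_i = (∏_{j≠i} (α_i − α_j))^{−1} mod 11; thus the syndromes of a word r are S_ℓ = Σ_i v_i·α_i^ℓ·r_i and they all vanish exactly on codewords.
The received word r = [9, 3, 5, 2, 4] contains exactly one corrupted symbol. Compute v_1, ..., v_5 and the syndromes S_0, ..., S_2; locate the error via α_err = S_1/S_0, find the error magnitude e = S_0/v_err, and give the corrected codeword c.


S = (8, 9, 6), error at position 1, error magnitude e = 1, c = [8, 3, 5, 2, 4].

Step 1: column multipliers v_i = (∏_{j≠i}(α_i − α_j))^{−1} mod 11.
  i = 1 (α = 8): (8−7)(8−3)(8−9)(8−5) = 1·5·(−1)·3 = −15 ≡ 7, so v_1 = 7^{−1} = 8 (mod 11).
  i = 2 (α = 7): (7−8)(7−3)(7−9)(7−5) = (−1)·4·(−2)·2 = 16 ≡ 5, so v_2 = 5^{−1} = 9 (mod 11).
  i = 3 (α = 3): (3−8)(3−7)(3−9)(3−5) = (−5)·(−4)·(−6)·(−2) = 240 ≡ 9, so v_3 = 9^{−1} = 5 (mod 11).
  i = 4 (α = 9): (9−8)(9−7)(9−3)(9−5) = 1·2·6·4 = 48 ≡ 4, so v_4 = 4^{−1} = 3 (mod 11).
  i = 5 (α = 5): (5−8)(5−7)(5−3)(5−9) = (−3)·(−2)·2·(−4) = −48 ≡ 7, so v_5 = 7^{−1} = 8 (mod 11).
  v = [8, 9, 5, 3, 8].
Step 2: syndromes of r = [9, 3, 5, 2, 4] (all sums mod 11).
  S_0 = Σ v_i r_i = 8·9 + 9·3 + 5·5 + 3·2 + 8·4 = 162 ≡ 8.
  S_1 = Σ v_i α_i r_i = 8·8·9 + 9·7·3 + 5·3·5 + 3·9·2 + 8·5·4 = 1054 ≡ 9.
  α_i^2 mod 11 = [9, 5, 9, 4, 3].
  S_2 = Σ v_i α_i^2 r_i = 8·9·9 + 9·5·3 + 5·9·5 + 3·4·2 + 8·3·4 = 1128 ≡ 6.
  S = (8, 9, 6) ≠ 0, so r is not a codeword (an error is present).
Step 3: locate the error. For a single error e at position i, S_ℓ = v_i·e·α_i^ℓ, so α_err = S_1/S_0.
  S_0^{−1} = 8^{−1} = 7 (mod 11), so α_err = 9·7 = 63 ≡ 8 = α_1. Error position i = 1.
  Consistency check: S_2/S_1 = 6·5 = 30 ≡ 8 = α_err ✓ (single-error assumption holds).
Step 4: error magnitude e = S_0/v_1 = S_0·∏_{j≠1}(α_1 − α_j) = 8·7 = 56 ≡ 1 (mod 11).
Step 5: correct position 1: c_1 = r_1 − e = 9 − 1 ≡ 8 (mod 11). Hence c = [8, 3, 5, 2, 4].
  Check: interpolating c through the α_i gives m(x) = 1 + 5·x (degree < 2) with m(α_i) = c_i for every i, so c is indeed a codeword.


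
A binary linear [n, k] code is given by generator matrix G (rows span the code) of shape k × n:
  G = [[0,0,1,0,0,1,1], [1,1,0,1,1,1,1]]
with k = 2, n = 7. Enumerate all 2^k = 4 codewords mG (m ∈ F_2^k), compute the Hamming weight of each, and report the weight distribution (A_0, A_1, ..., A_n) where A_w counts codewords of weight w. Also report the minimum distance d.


Weight distribution: A_0 = 1, A_3 = 1, A_5 = 1, A_6 = 1. Minimum distance d = 3.

Enumerate all 2^2 = 4 messages m ∈ F_2^2.
For each, compute codeword c = mG in F_2^7, then tally its weight.
  m = 00 → c = 0000000, weight = 0.
  m = 10 → c = 0010011, weight = 3.
  m = 01 → c = 1101111, weight = 6.
  m = 11 → c = 1111100, weight = 5.
Tally weights:
  weight 0: 1 codewords.
  weight 3: 1 codewords.
  weight 5: 1 codewords.
  weight 6: 1 codewords.
Minimum distance d = smallest w > 0 with A_w > 0 = 3.
Sanity: Σ A_w = 4 = 2^2 = 4 ✓.


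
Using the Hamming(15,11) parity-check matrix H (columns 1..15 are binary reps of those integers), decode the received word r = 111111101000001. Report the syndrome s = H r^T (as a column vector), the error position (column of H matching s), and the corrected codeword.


s = (0, 1, 1, 0)^T, error position = 6, corrected codeword c = 111110101000001

Compute s = H r^T mod 2 one row at a time:
  s_1 = 0 + 1 + 0 + 0 + 0 + 0 + 0 + 1 = 2 ≡ 0 (mod 2).
  s_2 = 1 + 1 + 1 + 1 + 0 + 0 + 0 + 1 = 5 ≡ 1 (mod 2).
  s_3 = 1 + 1 + 1 + 1 + 0 + 0 + 0 + 1 = 5 ≡ 1 (mod 2).
  s_4 = 1 + 1 + 1 + 1 + 1 + 0 + 0 + 1 = 6 ≡ 0 (mod 2).
s = (0, 1, 1, 0)^T — this equals column 6 of H (binary 0110), so error is at position 6.
Correct: flip bit 6 of r = 111111101000001 to get c = 111110101000001.


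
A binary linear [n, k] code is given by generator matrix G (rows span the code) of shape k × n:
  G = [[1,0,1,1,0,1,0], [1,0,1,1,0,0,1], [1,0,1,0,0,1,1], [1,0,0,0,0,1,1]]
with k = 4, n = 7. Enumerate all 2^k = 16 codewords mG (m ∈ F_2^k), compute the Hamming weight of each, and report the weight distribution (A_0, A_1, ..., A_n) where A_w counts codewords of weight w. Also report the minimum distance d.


Weight distribution: A_0 = 1, A_1 = 2, A_2 = 4, A_3 = 6, A_4 = 3. Minimum distance d = 1.

Enumerate all 2^4 = 16 messages m ∈ F_2^4.
For each, compute codeword c = mG in F_2^7, then tally its weight.
  m = 0000 → c = 0000000, weight = 0.
  m = 1000 → c = 1011010, weight = 4.
  m = 0100 → c = 1011001, weight = 4.
  m = 1100 → c = 0000011, weight = 2.
  m = 0010 → c = 1010011, weight = 4.
  m = 1010 → c = 0001001, weight = 2.
  m = 0110 → c = 0001010, weight = 2.
  m = 1110 → c = 1010000, weight = 2.
  m = 0001 → c = 1000011, weight = 3.
  m = 1001 → c = 0011001, weight = 3.
  m = 0101 → c = 0011010, weight = 3.
  m = 1101 → c = 1000000, weight = 1.
  m = 0011 → c = 0010000, weight = 1.
  m = 1011 → c = 1001010, weight = 3.
  m = 0111 → c = 1001001, weight = 3.
  m = 1111 → c = 0010011, weight = 3.
Tally weights:
  weight 0: 1 codewords.
  weight 1: 2 codewords.
  weight 2: 4 codewords.
  weight 3: 6 codewords.
  weight 4: 3 codewords.
Minimum distance d = smallest w > 0 with A_w > 0 = 1.
Sanity: Σ A_w = 16 = 2^4 = 16 ✓.


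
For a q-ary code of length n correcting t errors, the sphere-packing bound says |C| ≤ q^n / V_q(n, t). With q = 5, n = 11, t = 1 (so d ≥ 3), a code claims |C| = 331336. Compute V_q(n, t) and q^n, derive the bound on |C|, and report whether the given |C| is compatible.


V_q(n, t) = 45, q^n = 48828125, Hamming bound = 1085069, |C| = 331336 ≤ bound (satisfied).

Step 1: Compute V_q(n, t) = Σ_{j=0}^1 C(n, j) (q−1)^j.
  j = 0: C(11,0)·(4)^0 = 1·1 = 1.
  j = 1: C(11,1)·(4)^1 = 11·4 = 44.
  V_q(n, t) = 1 + 44 = 45.
Step 2: q^n = 5^11 = 48828125.
Step 3: Hamming bound ⌊q^n / V_q(n,t)⌋ = ⌊48828125/45⌋ = 1085069.
Step 4: Compare |C| = 331336 to 1085069: satisfied.
The claimed |C| lies below the Hamming bound.


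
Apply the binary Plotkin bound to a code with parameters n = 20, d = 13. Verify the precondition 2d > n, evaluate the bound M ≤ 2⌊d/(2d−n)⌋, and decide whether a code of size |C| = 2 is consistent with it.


Plotkin bound M ≤ 4; given |C| = 2 ≤ bound (satisfied).

Check applicability: 2d = 26, n = 20.
2d − n = 6 > 0, so Plotkin applies.
Compute d/(2d−n) = 13/6 ≈ 2.1667.
⌊d/(2d−n)⌋ = 2.
Plotkin bound: M ≤ 2·2 = 4.
Given |C| = 2, check: satisfied.
This |C| is below the Plotkin bound.


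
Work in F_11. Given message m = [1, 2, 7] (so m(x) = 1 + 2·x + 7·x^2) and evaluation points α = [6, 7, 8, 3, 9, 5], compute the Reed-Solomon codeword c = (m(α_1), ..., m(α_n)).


c = [1, 6, 3, 4, 3, 10]

Message polynomial: m(x) = 1 + 2·x + 7·x^2 (mod 11).
For each evaluation point α_i, compute m(α_i) mod 11:
  α_1 = 6: Horner steps 7 → 0 → 1, so m(6) = 1.
  α_2 = 7: Horner steps 7 → 7 → 6, so m(7) = 6.
  α_3 = 8: Horner steps 7 → 3 → 3, so m(8) = 3.
  α_4 = 3: Horner steps 7 → 1 → 4, so m(3) = 4.
  α_5 = 9: Horner steps 7 → 10 → 3, so m(9) = 3.
  α_6 = 5: Horner steps 7 → 4 → 10, so m(5) = 10.
Codeword c = [1, 6, 3, 4, 3, 10] ∈ F_11^6.


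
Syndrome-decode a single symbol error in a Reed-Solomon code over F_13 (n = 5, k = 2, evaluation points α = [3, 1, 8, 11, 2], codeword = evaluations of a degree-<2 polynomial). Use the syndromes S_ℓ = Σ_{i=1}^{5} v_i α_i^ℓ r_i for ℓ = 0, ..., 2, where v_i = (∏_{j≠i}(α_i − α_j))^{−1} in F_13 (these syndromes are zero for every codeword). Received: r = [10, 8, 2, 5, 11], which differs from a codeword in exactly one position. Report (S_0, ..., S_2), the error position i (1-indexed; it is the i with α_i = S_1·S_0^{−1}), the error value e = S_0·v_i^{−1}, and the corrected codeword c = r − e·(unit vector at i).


S = (12, 11, 9), error at position 5, error magnitude e = 2, c = [10, 8, 2, 5, 9].

Step 1: column multipliers v_i = (∏_{j≠i}(α_i − α_j))^{−1} mod 13.
  i = 1 (α = 3): (3−1)(3−8)(3−11)(3−2) = 2·(−5)·(−8)·1 = 80 ≡ 2, so v_1 = 2^{−1} = 7 (mod 13).
  i = 2 (α = 1): (1−3)(1−8)(1−11)(1−2) = (−2)·(−7)·(−10)·(−1) = 140 ≡ 10, so v_2 = 10^{−1} = 4 (mod 13).
  i = 3 (α = 8): (8−3)(8−1)(8−11)(8−2) = 5·7·(−3)·6 = −630 ≡ 7, so v_3 = 7^{−1} = 2 (mod 13).
  i = 4 (α = 11): (11−3)(11−1)(11−8)(11−2) = 8·10·3·9 = 2160 ≡ 2, so v_4 = 2^{−1} = 7 (mod 13).
  i = 5 (α = 2): (2−3)(2−1)(2−8)(2−11) = (−1)·1·(−6)·(−9) = −54 ≡ 11, so v_5 = 11^{−1} = 6 (mod 13).
  v = [7, 4, 2, 7, 6].
Step 2: syndromes of r = [10, 8, 2, 5, 11] (all sums mod 13).
  S_0 = Σ v_i r_i = 7·10 + 4·8 + 2·2 + 7·5 + 6·11 = 207 ≡ 12.
  S_1 = Σ v_i α_i r_i = 7·3·10 + 4·1·8 + 2·8·2 + 7·11·5 + 6·2·11 = 791 ≡ 11.
  α_i^2 mod 13 = [9, 1, 12, 4, 4].
  S_2 = Σ v_i α_i^2 r_i = 7·9·10 + 4·1·8 + 2·12·2 + 7·4·5 + 6·4·11 = 1114 ≡ 9.
  S = (12, 11, 9) ≠ 0, so r is not a codeword (an error is present).
Step 3: locate the error. For a single error e at position i, S_ℓ = v_i·e·α_i^ℓ, so α_err = S_1/S_0.
  S_0^{−1} = 12^{−1} = 12 (mod 13), so α_err = 11·12 = 132 ≡ 2 = α_5. Error position i = 5.
  Consistency check: S_2/S_1 = 9·6 = 54 ≡ 2 = α_err ✓ (single-error assumption holds).
Step 4: error magnitude e = S_0/v_5 = S_0·∏_{j≠5}(α_5 − α_j) = 12·11 = 132 ≡ 2 (mod 13).
Step 5: correct position 5: c_5 = r_5 − e = 11 − 2 ≡ 9 (mod 13). Hence c = [10, 8, 2, 5, 9].
  Check: interpolating c through the α_i gives m(x) = 7 + 1·x (degree < 2) with m(α_i) = c_i for every i, so c is indeed a codeword.


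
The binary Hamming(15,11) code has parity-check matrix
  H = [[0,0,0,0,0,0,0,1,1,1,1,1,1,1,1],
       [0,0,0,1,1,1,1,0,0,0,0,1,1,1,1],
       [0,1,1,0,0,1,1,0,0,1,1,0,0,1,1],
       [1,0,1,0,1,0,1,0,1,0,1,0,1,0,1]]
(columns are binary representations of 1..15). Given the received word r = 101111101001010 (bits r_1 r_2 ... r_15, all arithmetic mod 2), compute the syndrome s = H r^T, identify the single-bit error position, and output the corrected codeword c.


s = (1, 0, 0, 1)^T, error position = 9, corrected codeword c = 101111100001010

Compute s = H r^T mod 2 one row at a time:
  s_1 = 0 + 1 + 0 + 0 + 1 + 0 + 1 + 0 = 3 ≡ 1 (mod 2).
  s_2 = 1 + 1 + 1 + 1 + 1 + 0 + 1 + 0 = 6 ≡ 0 (mod 2).
  s_3 = 0 + 1 + 1 + 1 + 0 + 0 + 1 + 0 = 4 ≡ 0 (mod 2).
  s_4 = 1 + 1 + 1 + 1 + 1 + 0 + 0 + 0 = 5 ≡ 1 (mod 2).
s = (1, 0, 0, 1)^T — this equals column 9 of H (binary 1001), so error is at position 9.
Correct: flip bit 9 of r = 101111101001010 to get c = 101111100001010.


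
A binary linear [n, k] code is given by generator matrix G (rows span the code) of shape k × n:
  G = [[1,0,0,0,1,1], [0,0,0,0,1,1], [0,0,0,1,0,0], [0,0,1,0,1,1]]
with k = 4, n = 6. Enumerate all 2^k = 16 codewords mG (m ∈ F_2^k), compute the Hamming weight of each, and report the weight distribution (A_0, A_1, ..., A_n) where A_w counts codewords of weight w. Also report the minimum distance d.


Weight distribution: A_0 = 1, A_1 = 3, A_2 = 4, A_3 = 4, A_4 = 3, A_5 = 1. Minimum distance d = 1.

Enumerate all 2^4 = 16 messages m ∈ F_2^4.
For each, compute codeword c = mG in F_2^6, then tally its weight.
  m = 0000 → c = 000000, weight = 0.
  m = 1000 → c = 100011, weight = 3.
  m = 0100 → c = 000011, weight = 2.
  m = 1100 → c = 100000, weight = 1.
  m = 0010 → c = 000100, weight = 1.
  m = 1010 → c = 100111, weight = 4.
  m = 0110 → c = 000111, weight = 3.
  m = 1110 → c = 100100, weight = 2.
  m = 0001 → c = 001011, weight = 3.
  m = 1001 → c = 101000, weight = 2.
  m = 0101 → c = 001000, weight = 1.
  m = 1101 → c = 101011, weight = 4.
  m = 0011 → c = 001111, weight = 4.
  m = 1011 → c = 101100, weight = 3.
  m = 0111 → c = 001100, weight = 2.
  m = 1111 → c = 101111, weight = 5.
Tally weights:
  weight 0: 1 codewords.
  weight 1: 3 codewords.
  weight 2: 4 codewords.
  weight 3: 4 codewords.
  weight 4: 3 codewords.
  weight 5: 1 codewords.
Minimum distance d = smallest w > 0 with A_w > 0 = 1.
Sanity: Σ A_w = 16 = 2^4 = 16 ✓.


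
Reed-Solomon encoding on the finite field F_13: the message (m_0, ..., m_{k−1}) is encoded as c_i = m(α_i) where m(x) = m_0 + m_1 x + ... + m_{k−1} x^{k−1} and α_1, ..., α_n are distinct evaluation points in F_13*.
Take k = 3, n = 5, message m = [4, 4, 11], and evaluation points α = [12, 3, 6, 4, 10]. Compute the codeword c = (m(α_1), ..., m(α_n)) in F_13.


c = [11, 11, 8, 1, 0]

Message polynomial: m(x) = 4 + 4·x + 11·x^2 (mod 13).
For each evaluation point α_i, compute m(α_i) mod 13:
  α_1 = 12: Horner steps 11 → 6 → 11, so m(12) = 11.
  α_2 = 3: Horner steps 11 → 11 → 11, so m(3) = 11.
  α_3 = 6: Horner steps 11 → 5 → 8, so m(6) = 8.
  α_4 = 4: Horner steps 11 → 9 → 1, so m(4) = 1.
  α_5 = 10: Horner steps 11 → 10 → 0, so m(10) = 0.
Codeword c = [11, 11, 8, 1, 0] ∈ F_13^5.


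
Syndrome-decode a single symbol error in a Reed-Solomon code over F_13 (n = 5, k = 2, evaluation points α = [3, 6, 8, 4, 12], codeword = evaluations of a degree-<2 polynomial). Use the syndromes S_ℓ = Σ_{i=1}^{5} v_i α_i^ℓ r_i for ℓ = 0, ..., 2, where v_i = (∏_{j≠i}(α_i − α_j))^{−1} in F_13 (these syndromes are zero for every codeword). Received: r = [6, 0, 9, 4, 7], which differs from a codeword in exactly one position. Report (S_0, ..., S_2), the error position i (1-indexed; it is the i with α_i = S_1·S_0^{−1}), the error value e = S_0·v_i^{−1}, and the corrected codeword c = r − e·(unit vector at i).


S = (7, 6, 7), error at position 5, error magnitude e = 6, c = [6, 0, 9, 4, 1].

Step 1: column multipliers v_i = (∏_{j≠i}(α_i − α_j))^{−1} mod 13.
  i = 1 (α = 3): (3−6)(3−8)(3−4)(3−12) = (−3)·(−5)·(−1)·(−9) = 135 ≡ 5, so v_1 = 5^{−1} = 8 (mod 13).
  i = 2 (α = 6): (6−3)(6−8)(6−4)(6−12) = 3·(−2)·2·(−6) = 72 ≡ 7, so v_2 = 7^{−1} = 2 (mod 13).
  i = 3 (α = 8): (8−3)(8−6)(8−4)(8−12) = 5·2·4·(−4) = −160 ≡ 9, so v_3 = 9^{−1} = 3 (mod 13).
  i = 4 (α = 4): (4−3)(4−6)(4−8)(4−12) = 1·(−2)·(−4)·(−8) = −64 ≡ 1, so v_4 = 1^{−1} = 1 (mod 13).
  i = 5 (α = 12): (12−3)(12−6)(12−8)(12−4) = 9·6·4·8 = 1728 ≡ 12, so v_5 = 12^{−1} = 12 (mod 13).
  v = [8, 2, 3, 1, 12].
Step 2: syndromes of r = [6, 0, 9, 4, 7] (all sums mod 13).
  S_0 = Σ v_i r_i = 8·6 + 2·0 + 3·9 + 1·4 + 12·7 = 163 ≡ 7.
  S_1 = Σ v_i α_i r_i = 8·3·6 + 2·6·0 + 3·8·9 + 1·4·4 + 12·12·7 = 1384 ≡ 6.
  α_i^2 mod 13 = [9, 10, 12, 3, 1].
  S_2 = Σ v_i α_i^2 r_i = 8·9·6 + 2·10·0 + 3·12·9 + 1·3·4 + 12·1·7 = 852 ≡ 7.
  S = (7, 6, 7) ≠ 0, so r is not a codeword (an error is present).
Step 3: locate the error. For a single error e at position i, S_ℓ = v_i·e·α_i^ℓ, so α_err = S_1/S_0.
  S_0^{−1} = 7^{−1} = 2 (mod 13), so α_err = 6·2 = 12 ≡ 12 = α_5. Error position i = 5.
  Consistency check: S_2/S_1 = 7·11 = 77 ≡ 12 = α_err ✓ (single-error assumption holds).
Step 4: error magnitude e = S_0/v_5 = S_0·∏_{j≠5}(α_5 − α_j) = 7·12 = 84 ≡ 6 (mod 13).
Step 5: correct position 5: c_5 = r_5 − e = 7 − 6 ≡ 1 (mod 13). Hence c = [6, 0, 9, 4, 1].
  Check: interpolating c through the α_i gives m(x) = 12 + 11·x (degree < 2) with m(α_i) = c_i for every i, so c is indeed a codeword.


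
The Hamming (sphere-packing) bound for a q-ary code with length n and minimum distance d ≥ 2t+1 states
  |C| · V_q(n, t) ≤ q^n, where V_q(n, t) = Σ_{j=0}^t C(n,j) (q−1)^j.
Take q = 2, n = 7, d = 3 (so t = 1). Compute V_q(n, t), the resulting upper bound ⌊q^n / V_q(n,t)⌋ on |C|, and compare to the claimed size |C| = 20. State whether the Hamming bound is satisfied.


V_q(n, t) = 8, q^n = 128, Hamming bound = 16, |C| = 20 > bound (violated).

Step 1: Compute V_q(n, t) = Σ_{j=0}^1 C(n, j) (q−1)^j.
  j = 0: C(7,0)·(1)^0 = 1·1 = 1.
  j = 1: C(7,1)·(1)^1 = 7·1 = 7.
  V_q(n, t) = 1 + 7 = 8.
Step 2: q^n = 2^7 = 128.
Step 3: Hamming bound ⌊q^n / V_q(n,t)⌋ = ⌊128/8⌋ = 16.
Step 4: Compare |C| = 20 to 16: violated.
The claimed |C| lies above the Hamming bound, so no 2-ary code of length 7 with d ≥ 3 can have 20 codewords.


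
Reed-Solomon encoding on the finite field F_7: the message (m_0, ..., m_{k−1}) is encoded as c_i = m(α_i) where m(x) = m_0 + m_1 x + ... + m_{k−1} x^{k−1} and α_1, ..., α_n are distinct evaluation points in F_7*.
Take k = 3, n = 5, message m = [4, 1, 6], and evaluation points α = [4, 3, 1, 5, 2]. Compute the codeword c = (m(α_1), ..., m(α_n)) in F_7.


c = [6, 5, 4, 5, 2]

Message polynomial: m(x) = 4 + 1·x + 6·x^2 (mod 7).
For each evaluation point α_i, compute m(α_i) mod 7:
  α_1 = 4: Horner steps 6 → 4 → 6, so m(4) = 6.
  α_2 = 3: Horner steps 6 → 5 → 5, so m(3) = 5.
  α_3 = 1: Horner steps 6 → 0 → 4, so m(1) = 4.
  α_4 = 5: Horner steps 6 → 3 → 5, so m(5) = 5.
  α_5 = 2: Horner steps 6 → 6 → 2, so m(2) = 2.
Codeword c = [6, 5, 4, 5, 2] ∈ F_7^5.


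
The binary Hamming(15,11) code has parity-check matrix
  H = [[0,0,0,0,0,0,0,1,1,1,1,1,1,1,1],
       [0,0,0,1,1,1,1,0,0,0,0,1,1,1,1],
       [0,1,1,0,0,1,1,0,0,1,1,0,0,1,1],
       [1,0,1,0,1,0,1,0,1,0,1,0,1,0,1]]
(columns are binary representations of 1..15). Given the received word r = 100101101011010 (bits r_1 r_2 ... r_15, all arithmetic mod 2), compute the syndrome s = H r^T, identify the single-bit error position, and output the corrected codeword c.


s = (0, 1, 0, 0)^T, error position = 4, corrected codeword c = 100001101011010

Compute s = H r^T mod 2 one row at a time:
  s_1 = 0 + 1 + 0 + 1 + 1 + 0 + 1 + 0 = 4 ≡ 0 (mod 2).
  s_2 = 1 + 0 + 1 + 1 + 1 + 0 + 1 + 0 = 5 ≡ 1 (mod 2).
  s_3 = 0 + 0 + 1 + 1 + 0 + 1 + 1 + 0 = 4 ≡ 0 (mod 2).
  s_4 = 1 + 0 + 0 + 1 + 1 + 1 + 0 + 0 = 4 ≡ 0 (mod 2).
s = (0, 1, 0, 0)^T — this equals column 4 of H (binary 0100), so error is at position 4.
Correct: flip bit 4 of r = 100101101011010 to get c = 100001101011010.


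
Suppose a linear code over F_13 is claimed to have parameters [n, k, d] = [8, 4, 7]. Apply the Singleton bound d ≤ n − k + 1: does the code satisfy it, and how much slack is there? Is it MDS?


Singleton RHS = n − k + 1 = 5, slack = -2, bound violated (no such code; not MDS).

Singleton bound: d ≤ n − k + 1.
Here n = 8, k = 4, so n − k + 1 = 5.
Given d = 7, check d ≤ 5: NO.
Slack = (n − k + 1) − d = -2.
The slack is negative: d = 7 exceeds n − k + 1 = 5 by 2, so the Singleton bound is violated and no linear [8, 4, 7]_13 code can exist. In particular it is not MDS (MDS requires d = n − k + 1 exactly).
Description: the claimed parameters are [8, 4, 7]_13; such a code would be impossible (violates the Singleton bound).


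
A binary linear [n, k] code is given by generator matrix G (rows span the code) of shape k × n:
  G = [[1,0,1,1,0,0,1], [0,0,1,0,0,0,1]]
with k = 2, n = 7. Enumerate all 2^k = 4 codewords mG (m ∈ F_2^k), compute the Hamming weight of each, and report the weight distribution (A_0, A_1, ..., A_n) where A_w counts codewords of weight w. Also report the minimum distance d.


Weight distribution: A_0 = 1, A_2 = 2, A_4 = 1. Minimum distance d = 2.

Enumerate all 2^2 = 4 messages m ∈ F_2^2.
For each, compute codeword c = mG in F_2^7, then tally its weight.
  m = 00 → c = 0000000, weight = 0.
  m = 10 → c = 1011001, weight = 4.
  m = 01 → c = 0010001, weight = 2.
  m = 11 → c = 1001000, weight = 2.
Tally weights:
  weight 0: 1 codewords.
  weight 2: 2 codewords.
  weight 4: 1 codewords.
Minimum distance d = smallest w > 0 with A_w > 0 = 2.
Sanity: Σ A_w = 4 = 2^2 = 4 ✓.


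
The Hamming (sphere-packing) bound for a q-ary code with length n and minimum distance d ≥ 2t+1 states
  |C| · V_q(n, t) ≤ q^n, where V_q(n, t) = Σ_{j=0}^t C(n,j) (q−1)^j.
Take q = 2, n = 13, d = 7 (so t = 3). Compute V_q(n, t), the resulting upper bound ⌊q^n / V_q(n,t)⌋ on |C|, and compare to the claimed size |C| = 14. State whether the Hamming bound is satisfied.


V_q(n, t) = 378, q^n = 8192, Hamming bound = 21, |C| = 14 ≤ bound (satisfied).

Step 1: Compute V_q(n, t) = Σ_{j=0}^3 C(n, j) (q−1)^j.
  j = 0: C(13,0)·(1)^0 = 1·1 = 1.
  j = 1: C(13,1)·(1)^1 = 13·1 = 13.
  j = 2: C(13,2)·(1)^2 = 78·1 = 78.
  j = 3: C(13,3)·(1)^3 = 286·1 = 286.
  V_q(n, t) = 1 + 13 + 78 + 286 = 378.
Step 2: q^n = 2^13 = 8192.
Step 3: Hamming bound ⌊q^n / V_q(n,t)⌋ = ⌊8192/378⌋ = 21.
Step 4: Compare |C| = 14 to 21: satisfied.
The claimed |C| lies below the Hamming bound.
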